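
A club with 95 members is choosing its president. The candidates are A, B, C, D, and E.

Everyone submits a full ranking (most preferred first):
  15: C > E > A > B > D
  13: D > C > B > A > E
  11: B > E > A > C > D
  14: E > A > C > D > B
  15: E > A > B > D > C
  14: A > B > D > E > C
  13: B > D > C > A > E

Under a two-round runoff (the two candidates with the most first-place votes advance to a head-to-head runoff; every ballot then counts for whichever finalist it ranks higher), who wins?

Round 1 first-place votes: A 14, B 24, C 15, D 13, E 29. E and B advance.
Runoff: E is ranked above B on 44 ballots, B above E on 51.

B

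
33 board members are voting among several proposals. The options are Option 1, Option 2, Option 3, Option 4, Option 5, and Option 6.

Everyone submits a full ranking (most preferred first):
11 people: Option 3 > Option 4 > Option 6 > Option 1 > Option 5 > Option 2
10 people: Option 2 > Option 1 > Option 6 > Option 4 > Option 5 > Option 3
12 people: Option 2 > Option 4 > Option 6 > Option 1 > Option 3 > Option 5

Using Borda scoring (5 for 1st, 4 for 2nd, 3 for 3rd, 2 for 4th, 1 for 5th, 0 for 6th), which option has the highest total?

Option 4

Option 1: 11×2 + 10×4 + 12×2 = 86
Option 2: 11×0 + 10×5 + 12×5 = 110
Option 3: 11×5 + 10×0 + 12×1 = 67
Option 4: 11×4 + 10×2 + 12×4 = 112
Option 5: 11×1 + 10×1 + 12×0 = 21
Option 6: 11×3 + 10×3 + 12×3 = 99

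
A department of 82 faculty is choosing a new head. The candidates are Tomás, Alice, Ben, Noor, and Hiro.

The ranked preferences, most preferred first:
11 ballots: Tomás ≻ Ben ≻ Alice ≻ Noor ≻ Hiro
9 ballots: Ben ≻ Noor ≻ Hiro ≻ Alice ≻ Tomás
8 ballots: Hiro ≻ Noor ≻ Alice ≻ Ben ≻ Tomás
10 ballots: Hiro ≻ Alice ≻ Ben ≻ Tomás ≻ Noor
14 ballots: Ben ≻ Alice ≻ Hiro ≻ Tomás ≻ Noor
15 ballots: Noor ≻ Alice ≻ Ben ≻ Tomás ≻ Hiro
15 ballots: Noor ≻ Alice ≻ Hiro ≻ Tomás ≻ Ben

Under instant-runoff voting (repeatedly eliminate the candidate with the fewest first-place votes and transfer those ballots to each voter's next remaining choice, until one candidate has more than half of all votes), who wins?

Round 1: Tomás 11, Alice 0, Ben 23, Noor 30, Hiro 18. Alice eliminated.
Round 2: Tomás 11, Ben 23, Noor 30, Hiro 18. Tomás eliminated.
Round 3: Ben 34, Noor 30, Hiro 18. Hiro eliminated.
Round 4: Ben 44, Noor 38. Ben has a majority (≥42).

Ben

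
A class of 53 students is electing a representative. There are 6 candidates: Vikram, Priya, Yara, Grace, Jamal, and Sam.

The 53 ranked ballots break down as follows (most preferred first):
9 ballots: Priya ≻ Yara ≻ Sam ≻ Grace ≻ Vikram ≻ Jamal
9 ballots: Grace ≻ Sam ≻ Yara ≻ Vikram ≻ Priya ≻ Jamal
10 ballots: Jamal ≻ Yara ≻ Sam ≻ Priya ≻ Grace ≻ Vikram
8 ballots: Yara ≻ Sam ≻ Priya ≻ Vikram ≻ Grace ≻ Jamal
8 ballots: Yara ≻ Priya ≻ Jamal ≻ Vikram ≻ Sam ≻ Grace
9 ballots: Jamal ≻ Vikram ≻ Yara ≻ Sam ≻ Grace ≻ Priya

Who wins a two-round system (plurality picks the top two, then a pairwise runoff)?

Round 1 first-place votes: Vikram 0, Priya 9, Yara 16, Grace 9, Jamal 19, Sam 0. Jamal and Yara advance.
Runoff: Jamal is ranked above Yara on 19 ballots, Yara above Jamal on 34.

Yara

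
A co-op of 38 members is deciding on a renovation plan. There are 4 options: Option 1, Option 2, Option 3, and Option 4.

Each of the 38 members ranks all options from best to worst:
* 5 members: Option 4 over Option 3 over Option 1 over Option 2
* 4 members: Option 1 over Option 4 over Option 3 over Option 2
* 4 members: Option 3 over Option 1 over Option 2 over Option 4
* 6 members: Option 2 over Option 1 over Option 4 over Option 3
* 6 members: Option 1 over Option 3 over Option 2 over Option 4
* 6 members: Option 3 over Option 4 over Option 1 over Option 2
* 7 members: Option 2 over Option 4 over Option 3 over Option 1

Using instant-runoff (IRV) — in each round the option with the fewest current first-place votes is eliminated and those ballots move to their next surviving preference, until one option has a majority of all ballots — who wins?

Round 1: Option 1 10, Option 2 13, Option 3 10, Option 4 5. Option 4 eliminated.
Round 2: Option 1 10, Option 2 13, Option 3 15. Option 1 eliminated.
Round 3: Option 2 13, Option 3 25. Option 3 has a majority (≥20).

Option 3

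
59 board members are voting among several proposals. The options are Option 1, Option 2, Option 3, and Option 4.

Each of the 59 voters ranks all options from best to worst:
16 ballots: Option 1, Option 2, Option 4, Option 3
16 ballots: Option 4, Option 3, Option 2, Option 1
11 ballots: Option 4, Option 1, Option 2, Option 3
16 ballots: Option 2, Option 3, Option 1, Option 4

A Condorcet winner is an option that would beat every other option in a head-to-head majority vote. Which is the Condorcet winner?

Option 2

Option 2 vs Option 1: 32–27
Option 2 vs Option 3: 43–16
Option 2 vs Option 4: 32–27
Option 2 beats every other option.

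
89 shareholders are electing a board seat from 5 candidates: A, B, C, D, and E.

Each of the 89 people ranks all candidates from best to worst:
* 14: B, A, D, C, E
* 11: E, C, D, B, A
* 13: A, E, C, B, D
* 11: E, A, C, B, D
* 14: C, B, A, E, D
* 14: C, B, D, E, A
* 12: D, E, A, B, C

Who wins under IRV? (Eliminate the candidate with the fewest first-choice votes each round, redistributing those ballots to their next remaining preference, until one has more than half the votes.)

Round 1: A 13, B 14, C 28, D 12, E 22. D eliminated.
Round 2: A 13, B 14, C 28, E 34. A eliminated.
Round 3: B 14, C 28, E 47. E has a majority (≥45).

E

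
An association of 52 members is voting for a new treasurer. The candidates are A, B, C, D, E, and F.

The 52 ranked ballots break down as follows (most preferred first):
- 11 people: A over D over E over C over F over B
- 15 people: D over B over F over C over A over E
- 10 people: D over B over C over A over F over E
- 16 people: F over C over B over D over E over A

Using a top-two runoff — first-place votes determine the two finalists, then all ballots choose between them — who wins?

D

Round 1 first-place votes: A 11, B 0, C 0, D 25, E 0, F 16. D and F advance.
Runoff: D is ranked above F on 36 ballots, F above D on 16.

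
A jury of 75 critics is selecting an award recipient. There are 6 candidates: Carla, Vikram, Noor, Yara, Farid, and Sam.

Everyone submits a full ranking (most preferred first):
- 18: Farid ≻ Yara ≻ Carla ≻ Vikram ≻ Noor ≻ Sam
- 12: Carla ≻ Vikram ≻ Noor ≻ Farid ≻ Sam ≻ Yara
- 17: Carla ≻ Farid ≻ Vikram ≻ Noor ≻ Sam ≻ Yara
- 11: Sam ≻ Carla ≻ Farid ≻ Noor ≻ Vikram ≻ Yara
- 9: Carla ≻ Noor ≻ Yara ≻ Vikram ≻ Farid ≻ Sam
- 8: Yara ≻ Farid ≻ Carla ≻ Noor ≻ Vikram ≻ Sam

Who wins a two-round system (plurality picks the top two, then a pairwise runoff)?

Carla

Round 1 first-place votes: Carla 38, Vikram 0, Noor 0, Yara 8, Farid 18, Sam 11. Carla and Farid advance.
Runoff: Carla is ranked above Farid on 49 ballots, Farid above Carla on 26.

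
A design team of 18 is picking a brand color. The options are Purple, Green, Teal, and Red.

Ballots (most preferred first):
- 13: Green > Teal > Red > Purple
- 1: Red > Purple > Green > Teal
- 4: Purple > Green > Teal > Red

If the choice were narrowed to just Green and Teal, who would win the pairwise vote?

Green is ranked above Teal on 18 ballots; Teal above Green on 0.

Green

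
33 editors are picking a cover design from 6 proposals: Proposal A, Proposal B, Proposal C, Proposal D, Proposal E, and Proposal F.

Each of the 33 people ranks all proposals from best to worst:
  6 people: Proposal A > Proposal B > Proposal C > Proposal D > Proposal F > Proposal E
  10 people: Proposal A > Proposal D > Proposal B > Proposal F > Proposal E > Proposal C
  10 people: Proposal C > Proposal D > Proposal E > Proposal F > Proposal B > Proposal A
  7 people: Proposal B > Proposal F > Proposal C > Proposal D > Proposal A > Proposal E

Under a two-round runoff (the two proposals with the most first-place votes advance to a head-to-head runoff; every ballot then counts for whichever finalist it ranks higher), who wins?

Round 1 first-place votes: Proposal A 16, Proposal B 7, Proposal C 10, Proposal D 0, Proposal E 0, Proposal F 0. Proposal A and Proposal C advance.
Runoff: Proposal A is ranked above Proposal C on 16 ballots, Proposal C above Proposal A on 17.

Proposal C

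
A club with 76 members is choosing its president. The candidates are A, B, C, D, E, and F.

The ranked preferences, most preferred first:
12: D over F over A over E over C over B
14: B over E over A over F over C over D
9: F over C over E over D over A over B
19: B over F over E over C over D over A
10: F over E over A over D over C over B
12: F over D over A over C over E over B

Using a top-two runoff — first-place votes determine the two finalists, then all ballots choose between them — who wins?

F

Round 1 first-place votes: A 0, B 33, C 0, D 12, E 0, F 31. B and F advance.
Runoff: B is ranked above F on 33 ballots, F above B on 43.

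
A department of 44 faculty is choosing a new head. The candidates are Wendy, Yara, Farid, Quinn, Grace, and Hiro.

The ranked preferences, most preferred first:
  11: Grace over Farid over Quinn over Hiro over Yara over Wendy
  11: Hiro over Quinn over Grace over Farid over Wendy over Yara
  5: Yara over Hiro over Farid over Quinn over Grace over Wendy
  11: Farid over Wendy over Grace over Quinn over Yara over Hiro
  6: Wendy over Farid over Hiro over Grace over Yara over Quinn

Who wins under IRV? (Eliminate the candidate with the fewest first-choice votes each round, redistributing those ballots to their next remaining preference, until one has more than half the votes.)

Round 1: Wendy 6, Yara 5, Farid 11, Quinn 0, Grace 11, Hiro 11. Quinn eliminated.
Round 2: Wendy 6, Yara 5, Farid 11, Grace 11, Hiro 11. Yara eliminated.
Round 3: Wendy 6, Farid 11, Grace 11, Hiro 16. Wendy eliminated.
Round 4: Farid 17, Grace 11, Hiro 16. Grace eliminated.
Round 5: Farid 28, Hiro 16. Farid has a majority (≥23).

Farid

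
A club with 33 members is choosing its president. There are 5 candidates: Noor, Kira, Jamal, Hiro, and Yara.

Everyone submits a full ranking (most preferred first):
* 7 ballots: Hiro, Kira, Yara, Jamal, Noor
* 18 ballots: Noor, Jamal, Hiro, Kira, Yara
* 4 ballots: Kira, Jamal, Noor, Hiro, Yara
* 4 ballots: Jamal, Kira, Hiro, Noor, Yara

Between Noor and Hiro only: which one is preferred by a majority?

Noor is ranked above Hiro on 22 ballots; Hiro above Noor on 11.

Noor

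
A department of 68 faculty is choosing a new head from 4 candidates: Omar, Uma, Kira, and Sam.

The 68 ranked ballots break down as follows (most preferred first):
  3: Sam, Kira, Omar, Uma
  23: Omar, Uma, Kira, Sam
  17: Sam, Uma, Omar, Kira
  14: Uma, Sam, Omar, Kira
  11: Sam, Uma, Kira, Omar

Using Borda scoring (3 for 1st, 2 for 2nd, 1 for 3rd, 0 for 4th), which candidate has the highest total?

Uma

Omar: 3×1 + 23×3 + 17×1 + 14×1 + 11×0 = 103
Uma: 3×0 + 23×2 + 17×2 + 14×3 + 11×2 = 144
Kira: 3×2 + 23×1 + 17×0 + 14×0 + 11×1 = 40
Sam: 3×3 + 23×0 + 17×3 + 14×2 + 11×3 = 121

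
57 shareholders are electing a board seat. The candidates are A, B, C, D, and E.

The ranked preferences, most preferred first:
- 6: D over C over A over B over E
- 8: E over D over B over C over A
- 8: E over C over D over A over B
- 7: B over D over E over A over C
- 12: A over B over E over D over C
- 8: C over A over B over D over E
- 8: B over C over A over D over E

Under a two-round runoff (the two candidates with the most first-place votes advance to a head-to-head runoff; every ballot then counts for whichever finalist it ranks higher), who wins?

B

Round 1 first-place votes: A 12, B 15, C 8, D 6, E 16. E and B advance.
Runoff: E is ranked above B on 16 ballots, B above E on 41.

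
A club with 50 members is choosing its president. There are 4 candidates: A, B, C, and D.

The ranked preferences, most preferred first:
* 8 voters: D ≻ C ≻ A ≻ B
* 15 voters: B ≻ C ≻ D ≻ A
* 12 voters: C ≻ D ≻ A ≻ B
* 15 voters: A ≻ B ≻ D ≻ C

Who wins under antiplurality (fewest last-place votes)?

Last-place votes: A 15, B 20, C 15, D 0.

D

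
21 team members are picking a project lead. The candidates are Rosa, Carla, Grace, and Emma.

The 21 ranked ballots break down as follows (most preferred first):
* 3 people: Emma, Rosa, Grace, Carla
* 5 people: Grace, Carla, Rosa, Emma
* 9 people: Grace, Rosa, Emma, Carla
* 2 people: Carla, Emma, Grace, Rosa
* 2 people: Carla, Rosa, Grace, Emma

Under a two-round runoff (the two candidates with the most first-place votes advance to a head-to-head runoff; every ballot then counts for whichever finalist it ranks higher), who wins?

Grace

Round 1 first-place votes: Rosa 0, Carla 4, Grace 14, Emma 3. Grace and Carla advance.
Runoff: Grace is ranked above Carla on 17 ballots, Carla above Grace on 4.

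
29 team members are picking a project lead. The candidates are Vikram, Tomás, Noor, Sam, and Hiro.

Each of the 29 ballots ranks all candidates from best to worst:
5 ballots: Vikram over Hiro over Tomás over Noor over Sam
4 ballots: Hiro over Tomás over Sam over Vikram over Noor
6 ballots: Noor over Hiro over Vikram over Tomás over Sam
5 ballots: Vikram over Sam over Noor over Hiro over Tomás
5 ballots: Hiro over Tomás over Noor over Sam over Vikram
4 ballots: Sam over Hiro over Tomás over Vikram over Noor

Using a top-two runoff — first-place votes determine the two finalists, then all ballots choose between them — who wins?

Round 1 first-place votes: Vikram 10, Tomás 0, Noor 6, Sam 4, Hiro 9. Vikram and Hiro advance.
Runoff: Vikram is ranked above Hiro on 10 ballots, Hiro above Vikram on 19.

Hiro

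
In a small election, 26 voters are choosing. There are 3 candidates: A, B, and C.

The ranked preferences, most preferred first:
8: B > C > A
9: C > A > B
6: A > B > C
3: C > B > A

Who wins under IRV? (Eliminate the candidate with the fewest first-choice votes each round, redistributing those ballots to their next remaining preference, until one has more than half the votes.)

Round 1: A 6, B 8, C 12. A eliminated.
Round 2: B 14, C 12. B has a majority (≥14).

B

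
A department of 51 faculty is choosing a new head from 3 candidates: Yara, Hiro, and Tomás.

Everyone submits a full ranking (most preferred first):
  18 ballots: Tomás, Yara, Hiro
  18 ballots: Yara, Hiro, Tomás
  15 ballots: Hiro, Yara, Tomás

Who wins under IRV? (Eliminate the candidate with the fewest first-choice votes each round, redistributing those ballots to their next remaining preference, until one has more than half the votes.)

Round 1: Yara 18, Hiro 15, Tomás 18. Hiro eliminated.
Round 2: Yara 33, Tomás 18. Yara has a majority (≥26).

Yara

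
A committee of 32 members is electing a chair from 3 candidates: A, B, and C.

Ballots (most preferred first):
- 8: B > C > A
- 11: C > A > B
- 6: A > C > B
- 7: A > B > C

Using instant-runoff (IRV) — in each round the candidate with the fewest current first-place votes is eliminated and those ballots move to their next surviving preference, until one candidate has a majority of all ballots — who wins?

C

Round 1: A 13, B 8, C 11. B eliminated.
Round 2: A 13, C 19. C has a majority (≥17).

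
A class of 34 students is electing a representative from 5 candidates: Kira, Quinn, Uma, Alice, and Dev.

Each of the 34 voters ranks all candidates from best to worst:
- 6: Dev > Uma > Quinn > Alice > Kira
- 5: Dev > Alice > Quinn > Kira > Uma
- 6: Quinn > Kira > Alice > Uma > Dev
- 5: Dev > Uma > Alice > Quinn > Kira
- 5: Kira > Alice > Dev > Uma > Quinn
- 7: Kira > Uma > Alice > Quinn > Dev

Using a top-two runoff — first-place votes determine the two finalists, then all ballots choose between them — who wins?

Round 1 first-place votes: Kira 12, Quinn 6, Uma 0, Alice 0, Dev 16. Dev and Kira advance.
Runoff: Dev is ranked above Kira on 16 ballots, Kira above Dev on 18.

Kira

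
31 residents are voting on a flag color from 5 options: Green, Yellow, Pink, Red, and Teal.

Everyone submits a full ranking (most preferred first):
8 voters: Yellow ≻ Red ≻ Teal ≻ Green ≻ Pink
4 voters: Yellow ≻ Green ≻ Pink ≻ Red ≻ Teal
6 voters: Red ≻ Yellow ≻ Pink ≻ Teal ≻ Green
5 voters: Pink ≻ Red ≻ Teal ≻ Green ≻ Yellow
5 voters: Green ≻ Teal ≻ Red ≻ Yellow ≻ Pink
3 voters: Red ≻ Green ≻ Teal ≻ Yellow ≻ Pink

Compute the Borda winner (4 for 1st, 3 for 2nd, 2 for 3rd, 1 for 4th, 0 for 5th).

Red

Green: 8×1 + 4×3 + 6×0 + 5×1 + 5×4 + 3×3 = 54
Yellow: 8×4 + 4×4 + 6×3 + 5×0 + 5×1 + 3×1 = 74
Pink: 8×0 + 4×2 + 6×2 + 5×4 + 5×0 + 3×0 = 40
Red: 8×3 + 4×1 + 6×4 + 5×3 + 5×2 + 3×4 = 89
Teal: 8×2 + 4×0 + 6×1 + 5×2 + 5×3 + 3×2 = 53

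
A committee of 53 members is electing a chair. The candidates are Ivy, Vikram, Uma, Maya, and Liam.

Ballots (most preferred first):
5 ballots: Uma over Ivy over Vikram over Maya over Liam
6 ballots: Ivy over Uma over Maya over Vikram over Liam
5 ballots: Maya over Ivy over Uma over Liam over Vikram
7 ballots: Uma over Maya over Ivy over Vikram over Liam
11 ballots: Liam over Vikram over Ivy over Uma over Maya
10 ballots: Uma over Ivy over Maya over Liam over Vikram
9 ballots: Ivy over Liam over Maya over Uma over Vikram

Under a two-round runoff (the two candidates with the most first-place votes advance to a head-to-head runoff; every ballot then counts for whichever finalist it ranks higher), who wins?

Ivy

Round 1 first-place votes: Ivy 15, Vikram 0, Uma 22, Maya 5, Liam 11. Uma and Ivy advance.
Runoff: Uma is ranked above Ivy on 22 ballots, Ivy above Uma on 31.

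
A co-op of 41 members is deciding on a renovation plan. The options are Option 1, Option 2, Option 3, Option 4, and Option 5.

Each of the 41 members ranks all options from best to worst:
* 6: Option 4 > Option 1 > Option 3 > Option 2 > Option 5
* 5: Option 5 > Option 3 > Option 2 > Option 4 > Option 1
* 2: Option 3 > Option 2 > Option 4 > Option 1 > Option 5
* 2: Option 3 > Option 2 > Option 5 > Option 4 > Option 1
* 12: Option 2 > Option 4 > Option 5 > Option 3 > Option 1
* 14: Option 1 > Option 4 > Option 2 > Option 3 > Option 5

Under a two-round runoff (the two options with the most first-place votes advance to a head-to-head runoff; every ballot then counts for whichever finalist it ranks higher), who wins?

Option 2

Round 1 first-place votes: Option 1 14, Option 2 12, Option 3 4, Option 4 6, Option 5 5. Option 1 and Option 2 advance.
Runoff: Option 1 is ranked above Option 2 on 20 ballots, Option 2 above Option 1 on 21.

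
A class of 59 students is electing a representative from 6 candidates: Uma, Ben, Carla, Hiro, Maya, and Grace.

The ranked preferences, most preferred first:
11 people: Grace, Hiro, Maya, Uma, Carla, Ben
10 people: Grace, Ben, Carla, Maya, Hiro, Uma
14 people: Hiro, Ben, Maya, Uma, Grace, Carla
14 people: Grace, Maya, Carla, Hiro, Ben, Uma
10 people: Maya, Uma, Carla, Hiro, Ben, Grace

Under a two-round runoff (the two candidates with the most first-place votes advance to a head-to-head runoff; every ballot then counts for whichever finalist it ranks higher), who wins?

Round 1 first-place votes: Uma 0, Ben 0, Carla 0, Hiro 14, Maya 10, Grace 35. Grace and Hiro advance.
Runoff: Grace is ranked above Hiro on 35 ballots, Hiro above Grace on 24.

Grace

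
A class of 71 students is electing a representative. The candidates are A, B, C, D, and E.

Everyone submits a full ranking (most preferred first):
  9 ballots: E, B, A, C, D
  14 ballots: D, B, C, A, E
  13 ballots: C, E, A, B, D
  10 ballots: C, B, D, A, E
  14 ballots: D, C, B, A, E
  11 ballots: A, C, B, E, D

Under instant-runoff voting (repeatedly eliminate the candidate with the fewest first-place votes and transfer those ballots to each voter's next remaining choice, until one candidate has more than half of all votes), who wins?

Round 1: A 11, B 0, C 23, D 28, E 9. B eliminated.
Round 2: A 11, C 23, D 28, E 9. E eliminated.
Round 3: A 20, C 23, D 28. A eliminated.
Round 4: C 43, D 28. C has a majority (≥36).

C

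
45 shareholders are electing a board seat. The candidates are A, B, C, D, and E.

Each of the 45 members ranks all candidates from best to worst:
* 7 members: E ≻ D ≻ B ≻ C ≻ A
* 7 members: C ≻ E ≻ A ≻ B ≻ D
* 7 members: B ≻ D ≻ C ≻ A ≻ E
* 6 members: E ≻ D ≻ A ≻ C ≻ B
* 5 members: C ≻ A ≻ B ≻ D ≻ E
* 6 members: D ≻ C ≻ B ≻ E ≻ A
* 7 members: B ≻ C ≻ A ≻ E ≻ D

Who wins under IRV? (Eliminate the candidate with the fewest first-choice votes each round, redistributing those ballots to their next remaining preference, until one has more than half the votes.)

Round 1: A 0, B 14, C 12, D 6, E 13. A eliminated.
Round 2: B 14, C 12, D 6, E 13. D eliminated.
Round 3: B 14, C 18, E 13. E eliminated.
Round 4: B 21, C 24. C has a majority (≥23).

C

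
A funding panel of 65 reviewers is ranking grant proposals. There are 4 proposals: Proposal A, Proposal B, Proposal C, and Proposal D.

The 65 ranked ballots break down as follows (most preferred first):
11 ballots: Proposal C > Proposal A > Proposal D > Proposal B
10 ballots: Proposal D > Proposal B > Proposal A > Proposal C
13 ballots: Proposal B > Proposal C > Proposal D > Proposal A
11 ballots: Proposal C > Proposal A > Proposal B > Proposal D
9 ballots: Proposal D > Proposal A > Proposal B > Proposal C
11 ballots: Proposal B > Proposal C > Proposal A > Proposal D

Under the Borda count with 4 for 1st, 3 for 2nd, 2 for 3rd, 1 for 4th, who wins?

Proposal C

Proposal A: 11×3 + 10×2 + 13×1 + 11×3 + 9×3 + 11×2 = 148
Proposal B: 11×1 + 10×3 + 13×4 + 11×2 + 9×2 + 11×4 = 177
Proposal C: 11×4 + 10×1 + 13×3 + 11×4 + 9×1 + 11×3 = 179
Proposal D: 11×2 + 10×4 + 13×2 + 11×1 + 9×4 + 11×1 = 146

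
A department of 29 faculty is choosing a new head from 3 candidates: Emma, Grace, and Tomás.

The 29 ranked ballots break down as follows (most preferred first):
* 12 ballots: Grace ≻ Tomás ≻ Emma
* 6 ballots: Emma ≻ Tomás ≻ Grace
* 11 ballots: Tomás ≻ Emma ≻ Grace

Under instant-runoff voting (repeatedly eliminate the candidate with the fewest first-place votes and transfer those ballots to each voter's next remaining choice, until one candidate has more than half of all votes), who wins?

Round 1: Emma 6, Grace 12, Tomás 11. Emma eliminated.
Round 2: Grace 12, Tomás 17. Tomás has a majority (≥15).

Tomás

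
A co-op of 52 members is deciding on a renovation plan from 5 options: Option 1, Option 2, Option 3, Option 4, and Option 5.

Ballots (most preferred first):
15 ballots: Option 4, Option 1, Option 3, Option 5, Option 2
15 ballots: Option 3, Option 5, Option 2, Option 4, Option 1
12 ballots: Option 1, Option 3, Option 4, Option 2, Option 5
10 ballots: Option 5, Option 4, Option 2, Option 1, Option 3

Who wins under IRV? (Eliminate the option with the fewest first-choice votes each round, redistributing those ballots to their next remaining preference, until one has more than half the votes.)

Option 3

Round 1: Option 1 12, Option 2 0, Option 3 15, Option 4 15, Option 5 10. Option 2 eliminated.
Round 2: Option 1 12, Option 3 15, Option 4 15, Option 5 10. Option 5 eliminated.
Round 3: Option 1 12, Option 3 15, Option 4 25. Option 1 eliminated.
Round 4: Option 3 27, Option 4 25. Option 3 has a majority (≥27).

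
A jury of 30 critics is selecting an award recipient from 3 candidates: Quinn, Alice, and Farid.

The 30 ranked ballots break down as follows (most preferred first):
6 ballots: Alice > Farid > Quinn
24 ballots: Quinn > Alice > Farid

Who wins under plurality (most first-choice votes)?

First-place votes: Quinn 24, Alice 6, Farid 0.

Quinn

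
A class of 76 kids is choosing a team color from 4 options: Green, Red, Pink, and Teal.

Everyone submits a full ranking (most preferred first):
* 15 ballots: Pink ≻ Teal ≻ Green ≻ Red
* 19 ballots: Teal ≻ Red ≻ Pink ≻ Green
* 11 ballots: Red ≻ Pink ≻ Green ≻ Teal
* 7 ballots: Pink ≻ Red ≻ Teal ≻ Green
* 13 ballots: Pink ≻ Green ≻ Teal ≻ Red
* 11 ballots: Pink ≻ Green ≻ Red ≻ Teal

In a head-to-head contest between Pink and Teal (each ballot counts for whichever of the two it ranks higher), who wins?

Pink

Pink is ranked above Teal on 57 ballots; Teal above Pink on 19.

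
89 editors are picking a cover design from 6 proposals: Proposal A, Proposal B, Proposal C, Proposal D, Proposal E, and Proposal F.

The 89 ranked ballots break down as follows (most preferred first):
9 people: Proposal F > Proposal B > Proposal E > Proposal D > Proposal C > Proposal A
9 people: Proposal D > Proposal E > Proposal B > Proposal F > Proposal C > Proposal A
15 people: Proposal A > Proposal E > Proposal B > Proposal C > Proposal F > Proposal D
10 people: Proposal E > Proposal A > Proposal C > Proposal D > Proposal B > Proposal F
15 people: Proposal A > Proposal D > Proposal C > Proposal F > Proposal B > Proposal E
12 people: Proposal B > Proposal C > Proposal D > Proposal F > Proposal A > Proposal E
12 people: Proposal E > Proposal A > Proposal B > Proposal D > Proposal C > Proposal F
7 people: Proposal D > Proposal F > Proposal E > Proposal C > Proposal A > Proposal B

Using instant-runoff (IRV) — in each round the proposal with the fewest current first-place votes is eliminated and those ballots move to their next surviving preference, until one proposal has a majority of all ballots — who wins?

Proposal E

Round 1: Proposal A 30, Proposal B 12, Proposal C 0, Proposal D 16, Proposal E 22, Proposal F 9. Proposal C eliminated.
Round 2: Proposal A 30, Proposal B 12, Proposal D 16, Proposal E 22, Proposal F 9. Proposal F eliminated.
Round 3: Proposal A 30, Proposal B 21, Proposal D 16, Proposal E 22. Proposal D eliminated.
Round 4: Proposal A 30, Proposal B 21, Proposal E 38. Proposal B eliminated.
Round 5: Proposal A 42, Proposal E 47. Proposal E has a majority (≥45).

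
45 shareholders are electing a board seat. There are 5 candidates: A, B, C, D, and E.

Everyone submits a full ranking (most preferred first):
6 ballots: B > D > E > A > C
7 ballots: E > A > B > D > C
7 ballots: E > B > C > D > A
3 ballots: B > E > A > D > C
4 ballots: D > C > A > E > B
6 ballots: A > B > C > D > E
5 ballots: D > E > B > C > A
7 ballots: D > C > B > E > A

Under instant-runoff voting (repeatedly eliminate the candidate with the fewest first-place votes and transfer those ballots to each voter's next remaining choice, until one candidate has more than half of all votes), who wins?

Round 1: A 6, B 9, C 0, D 16, E 14. C eliminated.
Round 2: A 6, B 9, D 16, E 14. A eliminated.
Round 3: B 15, D 16, E 14. E eliminated.
Round 4: B 29, D 16. B has a majority (≥23).

B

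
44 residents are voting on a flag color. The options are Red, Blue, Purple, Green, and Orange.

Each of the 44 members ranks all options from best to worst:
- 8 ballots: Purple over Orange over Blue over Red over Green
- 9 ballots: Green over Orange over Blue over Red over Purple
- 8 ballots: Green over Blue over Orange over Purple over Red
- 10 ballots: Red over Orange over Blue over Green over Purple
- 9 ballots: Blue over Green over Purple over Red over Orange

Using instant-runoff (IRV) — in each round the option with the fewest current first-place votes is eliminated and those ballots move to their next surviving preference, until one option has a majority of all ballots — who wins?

Blue

Round 1: Red 10, Blue 9, Purple 8, Green 17, Orange 0. Orange eliminated.
Round 2: Red 10, Blue 9, Purple 8, Green 17. Purple eliminated.
Round 3: Red 10, Blue 17, Green 17. Red eliminated.
Round 4: Blue 27, Green 17. Blue has a majority (≥23).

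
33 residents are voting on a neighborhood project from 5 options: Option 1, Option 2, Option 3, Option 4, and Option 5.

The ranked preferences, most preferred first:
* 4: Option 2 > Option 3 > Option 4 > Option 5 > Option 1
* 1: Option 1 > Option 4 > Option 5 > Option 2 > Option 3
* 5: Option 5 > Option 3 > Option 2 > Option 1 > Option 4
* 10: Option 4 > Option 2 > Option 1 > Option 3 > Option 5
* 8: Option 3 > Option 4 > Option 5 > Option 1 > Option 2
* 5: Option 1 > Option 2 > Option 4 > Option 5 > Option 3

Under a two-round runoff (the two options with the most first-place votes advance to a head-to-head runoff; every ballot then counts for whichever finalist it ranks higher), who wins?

Option 3

Round 1 first-place votes: Option 1 6, Option 2 4, Option 3 8, Option 4 10, Option 5 5. Option 4 and Option 3 advance.
Runoff: Option 4 is ranked above Option 3 on 16 ballots, Option 3 above Option 4 on 17.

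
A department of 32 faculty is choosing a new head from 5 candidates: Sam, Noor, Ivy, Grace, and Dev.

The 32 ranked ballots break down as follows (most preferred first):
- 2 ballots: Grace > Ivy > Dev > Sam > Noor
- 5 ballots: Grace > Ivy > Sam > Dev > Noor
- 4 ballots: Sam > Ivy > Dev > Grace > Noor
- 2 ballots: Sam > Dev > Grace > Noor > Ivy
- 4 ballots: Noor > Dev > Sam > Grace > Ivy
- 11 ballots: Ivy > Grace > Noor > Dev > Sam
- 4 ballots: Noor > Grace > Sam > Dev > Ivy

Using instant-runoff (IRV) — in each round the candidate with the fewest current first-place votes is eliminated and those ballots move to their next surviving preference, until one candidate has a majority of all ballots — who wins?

Grace

Round 1: Sam 6, Noor 8, Ivy 11, Grace 7, Dev 0. Dev eliminated.
Round 2: Sam 6, Noor 8, Ivy 11, Grace 7. Sam eliminated.
Round 3: Noor 8, Ivy 15, Grace 9. Noor eliminated.
Round 4: Ivy 15, Grace 17. Grace has a majority (≥17).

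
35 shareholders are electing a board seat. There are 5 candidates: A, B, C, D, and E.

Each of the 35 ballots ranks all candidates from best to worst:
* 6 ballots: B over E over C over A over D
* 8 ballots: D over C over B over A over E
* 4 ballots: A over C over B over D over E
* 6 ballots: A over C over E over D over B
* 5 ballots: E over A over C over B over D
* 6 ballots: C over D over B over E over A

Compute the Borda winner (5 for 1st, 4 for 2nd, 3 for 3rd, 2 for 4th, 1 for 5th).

A: 6×2 + 8×2 + 4×5 + 6×5 + 5×4 + 6×1 = 104
B: 6×5 + 8×3 + 4×3 + 6×1 + 5×2 + 6×3 = 100
C: 6×3 + 8×4 + 4×4 + 6×4 + 5×3 + 6×5 = 135
D: 6×1 + 8×5 + 4×2 + 6×2 + 5×1 + 6×4 = 95
E: 6×4 + 8×1 + 4×1 + 6×3 + 5×5 + 6×2 = 91

C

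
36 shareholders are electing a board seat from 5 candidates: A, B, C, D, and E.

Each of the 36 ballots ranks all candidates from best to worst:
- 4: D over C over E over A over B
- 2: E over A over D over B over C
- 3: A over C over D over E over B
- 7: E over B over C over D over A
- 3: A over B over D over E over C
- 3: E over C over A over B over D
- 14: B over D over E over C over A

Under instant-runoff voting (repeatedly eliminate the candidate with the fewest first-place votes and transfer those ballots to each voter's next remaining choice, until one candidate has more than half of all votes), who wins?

E

Round 1: A 6, B 14, C 0, D 4, E 12. C eliminated.
Round 2: A 6, B 14, D 4, E 12. D eliminated.
Round 3: A 6, B 14, E 16. A eliminated.
Round 4: B 17, E 19. E has a majority (≥19).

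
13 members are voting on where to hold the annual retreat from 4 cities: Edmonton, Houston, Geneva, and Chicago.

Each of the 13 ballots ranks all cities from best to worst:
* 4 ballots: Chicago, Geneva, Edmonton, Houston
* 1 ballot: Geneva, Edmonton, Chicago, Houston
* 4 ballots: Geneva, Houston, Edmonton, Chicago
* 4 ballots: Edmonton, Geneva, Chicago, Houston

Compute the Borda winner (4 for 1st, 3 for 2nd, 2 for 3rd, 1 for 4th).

Edmonton: 4×2 + 1×3 + 4×2 + 4×4 = 35
Houston: 4×1 + 1×1 + 4×3 + 4×1 = 21
Geneva: 4×3 + 1×4 + 4×4 + 4×3 = 44
Chicago: 4×4 + 1×2 + 4×1 + 4×2 = 30

Geneva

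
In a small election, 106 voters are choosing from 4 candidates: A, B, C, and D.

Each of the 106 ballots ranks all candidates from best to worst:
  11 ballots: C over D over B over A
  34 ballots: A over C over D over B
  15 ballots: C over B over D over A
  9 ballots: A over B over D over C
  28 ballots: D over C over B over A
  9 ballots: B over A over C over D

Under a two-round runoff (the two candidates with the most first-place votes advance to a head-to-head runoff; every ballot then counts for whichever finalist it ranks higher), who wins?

D

Round 1 first-place votes: A 43, B 9, C 26, D 28. A and D advance.
Runoff: A is ranked above D on 52 ballots, D above A on 54.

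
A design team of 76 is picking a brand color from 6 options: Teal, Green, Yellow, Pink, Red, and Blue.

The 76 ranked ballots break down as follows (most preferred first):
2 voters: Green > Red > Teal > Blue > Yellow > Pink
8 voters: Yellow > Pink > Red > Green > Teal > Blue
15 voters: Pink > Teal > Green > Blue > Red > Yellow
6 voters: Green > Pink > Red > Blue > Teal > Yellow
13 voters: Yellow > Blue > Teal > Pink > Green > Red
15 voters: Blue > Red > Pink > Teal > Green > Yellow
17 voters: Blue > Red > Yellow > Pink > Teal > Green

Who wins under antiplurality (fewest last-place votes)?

Teal

Last-place votes: Teal 0, Green 17, Yellow 36, Pink 2, Red 13, Blue 8.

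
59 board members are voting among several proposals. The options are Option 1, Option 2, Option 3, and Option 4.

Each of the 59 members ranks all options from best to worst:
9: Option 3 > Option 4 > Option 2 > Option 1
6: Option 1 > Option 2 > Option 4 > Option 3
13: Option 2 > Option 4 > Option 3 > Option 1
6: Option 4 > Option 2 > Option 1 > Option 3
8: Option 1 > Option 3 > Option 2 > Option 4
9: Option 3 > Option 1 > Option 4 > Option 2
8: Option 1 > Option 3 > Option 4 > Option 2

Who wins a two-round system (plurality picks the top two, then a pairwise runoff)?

Option 3

Round 1 first-place votes: Option 1 22, Option 2 13, Option 3 18, Option 4 6. Option 1 and Option 3 advance.
Runoff: Option 1 is ranked above Option 3 on 28 ballots, Option 3 above Option 1 on 31.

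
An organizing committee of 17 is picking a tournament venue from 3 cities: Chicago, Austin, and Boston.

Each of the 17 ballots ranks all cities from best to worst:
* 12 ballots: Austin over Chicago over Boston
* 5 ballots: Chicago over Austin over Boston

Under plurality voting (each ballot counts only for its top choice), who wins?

Austin

First-place votes: Chicago 5, Austin 12, Boston 0.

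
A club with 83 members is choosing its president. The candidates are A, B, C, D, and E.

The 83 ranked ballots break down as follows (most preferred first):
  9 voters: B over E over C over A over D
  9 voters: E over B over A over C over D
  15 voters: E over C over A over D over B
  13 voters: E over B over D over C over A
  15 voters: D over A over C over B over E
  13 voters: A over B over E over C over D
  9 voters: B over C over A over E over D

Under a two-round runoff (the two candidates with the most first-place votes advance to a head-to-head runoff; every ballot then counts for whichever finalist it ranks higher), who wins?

Round 1 first-place votes: A 13, B 18, C 0, D 15, E 37. E and B advance.
Runoff: E is ranked above B on 37 ballots, B above E on 46.

B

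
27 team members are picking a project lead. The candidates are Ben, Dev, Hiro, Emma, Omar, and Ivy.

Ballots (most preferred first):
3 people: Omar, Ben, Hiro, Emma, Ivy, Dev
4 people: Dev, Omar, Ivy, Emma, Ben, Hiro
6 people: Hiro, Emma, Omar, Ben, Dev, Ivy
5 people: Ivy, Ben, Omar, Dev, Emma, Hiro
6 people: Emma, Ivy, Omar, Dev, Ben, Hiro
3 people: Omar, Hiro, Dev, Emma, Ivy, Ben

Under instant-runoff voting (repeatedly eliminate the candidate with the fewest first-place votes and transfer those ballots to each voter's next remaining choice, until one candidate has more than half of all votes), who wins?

Omar

Round 1: Ben 0, Dev 4, Hiro 6, Emma 6, Omar 6, Ivy 5. Ben eliminated.
Round 2: Dev 4, Hiro 6, Emma 6, Omar 6, Ivy 5. Dev eliminated.
Round 3: Hiro 6, Emma 6, Omar 10, Ivy 5. Ivy eliminated.
Round 4: Hiro 6, Emma 6, Omar 15. Omar has a majority (≥14).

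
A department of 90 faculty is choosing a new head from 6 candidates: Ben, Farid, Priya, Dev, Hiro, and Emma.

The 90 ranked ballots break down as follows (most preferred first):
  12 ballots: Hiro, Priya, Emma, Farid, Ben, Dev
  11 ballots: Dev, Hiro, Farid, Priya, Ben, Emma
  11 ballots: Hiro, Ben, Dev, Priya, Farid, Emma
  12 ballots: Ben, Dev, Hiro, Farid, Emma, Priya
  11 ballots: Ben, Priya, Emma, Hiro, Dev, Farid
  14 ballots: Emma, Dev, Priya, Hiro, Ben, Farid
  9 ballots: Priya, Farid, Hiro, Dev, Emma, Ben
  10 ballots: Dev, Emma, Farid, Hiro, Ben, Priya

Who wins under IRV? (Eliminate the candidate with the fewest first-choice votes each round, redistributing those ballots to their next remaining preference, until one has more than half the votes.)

Round 1: Ben 23, Farid 0, Priya 9, Dev 21, Hiro 23, Emma 14. Farid eliminated.
Round 2: Ben 23, Priya 9, Dev 21, Hiro 23, Emma 14. Priya eliminated.
Round 3: Ben 23, Dev 21, Hiro 32, Emma 14. Emma eliminated.
Round 4: Ben 23, Dev 35, Hiro 32. Ben eliminated.
Round 5: Dev 47, Hiro 43. Dev has a majority (≥46).

Dev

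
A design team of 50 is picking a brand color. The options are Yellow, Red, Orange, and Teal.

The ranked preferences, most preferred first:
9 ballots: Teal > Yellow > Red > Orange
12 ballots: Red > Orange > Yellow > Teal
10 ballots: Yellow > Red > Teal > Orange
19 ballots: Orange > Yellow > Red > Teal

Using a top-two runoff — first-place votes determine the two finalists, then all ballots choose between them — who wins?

Round 1 first-place votes: Yellow 10, Red 12, Orange 19, Teal 9. Orange and Red advance.
Runoff: Orange is ranked above Red on 19 ballots, Red above Orange on 31.

Red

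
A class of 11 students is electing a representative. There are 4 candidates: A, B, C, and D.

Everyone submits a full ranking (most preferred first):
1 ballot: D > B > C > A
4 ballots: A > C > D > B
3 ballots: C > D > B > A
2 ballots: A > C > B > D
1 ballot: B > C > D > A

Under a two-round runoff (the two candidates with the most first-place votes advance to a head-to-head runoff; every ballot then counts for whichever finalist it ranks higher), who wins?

A

Round 1 first-place votes: A 6, B 1, C 3, D 1. A and C advance.
Runoff: A is ranked above C on 6 ballots, C above A on 5.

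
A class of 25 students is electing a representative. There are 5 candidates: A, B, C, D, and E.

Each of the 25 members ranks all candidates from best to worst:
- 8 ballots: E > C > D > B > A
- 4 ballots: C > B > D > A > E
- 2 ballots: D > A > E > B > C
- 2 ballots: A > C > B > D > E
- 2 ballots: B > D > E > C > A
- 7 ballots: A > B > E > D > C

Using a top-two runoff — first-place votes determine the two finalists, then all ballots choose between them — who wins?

Round 1 first-place votes: A 9, B 2, C 4, D 2, E 8. A and E advance.
Runoff: A is ranked above E on 15 ballots, E above A on 10.

A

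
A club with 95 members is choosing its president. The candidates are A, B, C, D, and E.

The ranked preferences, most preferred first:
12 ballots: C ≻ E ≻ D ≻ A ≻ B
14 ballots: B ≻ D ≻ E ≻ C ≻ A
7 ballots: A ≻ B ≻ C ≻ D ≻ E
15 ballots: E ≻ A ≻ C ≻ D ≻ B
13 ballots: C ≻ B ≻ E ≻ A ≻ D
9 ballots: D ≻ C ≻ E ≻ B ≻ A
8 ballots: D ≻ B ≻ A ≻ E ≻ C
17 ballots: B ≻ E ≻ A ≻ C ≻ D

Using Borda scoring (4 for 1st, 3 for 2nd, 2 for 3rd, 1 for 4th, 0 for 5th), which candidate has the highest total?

E

A: 12×1 + 14×0 + 7×4 + 15×3 + 13×1 + 9×0 + 8×2 + 17×2 = 148
B: 12×0 + 14×4 + 7×3 + 15×0 + 13×3 + 9×1 + 8×3 + 17×4 = 217
C: 12×4 + 14×1 + 7×2 + 15×2 + 13×4 + 9×3 + 8×0 + 17×1 = 202
D: 12×2 + 14×3 + 7×1 + 15×1 + 13×0 + 9×4 + 8×4 + 17×0 = 156
E: 12×3 + 14×2 + 7×0 + 15×4 + 13×2 + 9×2 + 8×1 + 17×3 = 227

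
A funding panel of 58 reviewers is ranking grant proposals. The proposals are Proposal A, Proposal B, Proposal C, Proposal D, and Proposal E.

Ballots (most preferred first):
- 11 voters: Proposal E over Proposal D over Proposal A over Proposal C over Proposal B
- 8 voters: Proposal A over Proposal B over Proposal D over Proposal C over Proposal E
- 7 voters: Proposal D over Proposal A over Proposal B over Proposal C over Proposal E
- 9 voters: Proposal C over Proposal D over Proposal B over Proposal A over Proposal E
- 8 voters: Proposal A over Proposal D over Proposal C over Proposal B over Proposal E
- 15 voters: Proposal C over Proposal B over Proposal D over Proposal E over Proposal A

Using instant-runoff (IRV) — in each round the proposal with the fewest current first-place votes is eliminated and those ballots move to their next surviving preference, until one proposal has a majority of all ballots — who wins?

Round 1: Proposal A 16, Proposal B 0, Proposal C 24, Proposal D 7, Proposal E 11. Proposal B eliminated.
Round 2: Proposal A 16, Proposal C 24, Proposal D 7, Proposal E 11. Proposal D eliminated.
Round 3: Proposal A 23, Proposal C 24, Proposal E 11. Proposal E eliminated.
Round 4: Proposal A 34, Proposal C 24. Proposal A has a majority (≥30).

Proposal A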